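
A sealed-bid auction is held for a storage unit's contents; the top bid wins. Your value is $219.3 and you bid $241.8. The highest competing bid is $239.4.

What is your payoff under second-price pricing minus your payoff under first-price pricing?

$2.4

You have the highest bid, so you win under either rule.
Second-price: pay $239.4 → payoff −$20.1.
First-price: pay your own bid $241.8 → payoff −$22.5.
Difference = −$20.1 − (−$22.5) = $2.4.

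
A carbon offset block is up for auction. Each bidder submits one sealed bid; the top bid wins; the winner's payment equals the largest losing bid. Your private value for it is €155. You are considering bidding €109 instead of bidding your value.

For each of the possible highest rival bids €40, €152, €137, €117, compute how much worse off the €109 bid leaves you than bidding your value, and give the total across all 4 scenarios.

€59

The deviation costs you only when the competing bid falls strictly between €109 and €155; elsewhere both bids give the same outcome.
€40: outcomes coincide → loss €0.
€152: truthful payoff €3, deviation payoff €0 → loss €3.
€137: truthful payoff €18, deviation payoff €0 → loss €18.
€117: truthful payoff €38, deviation payoff €0 → loss €38.
Total loss = €3 + €18 + €38 = €59.
Truthful bidding weakly dominates here: raising your bid can only win items priced above your value, and lowering it can only forfeit items priced below.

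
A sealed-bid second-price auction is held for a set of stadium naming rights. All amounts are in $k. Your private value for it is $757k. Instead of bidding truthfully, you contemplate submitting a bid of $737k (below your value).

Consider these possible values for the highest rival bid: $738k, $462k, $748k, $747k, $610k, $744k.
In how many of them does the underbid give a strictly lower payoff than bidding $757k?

4

The deviation hurts exactly when the highest competing bid lies strictly between $737k and $757k — underbidding then forfeits a profitable win.
$738k: inside the interval → strictly worse (loss $19k).
$462k: below both → same outcome either way.
$748k: inside the interval → strictly worse (loss $9k).
$747k: inside the interval → strictly worse (loss $10k).
$610k: below both → same outcome either way.
$744k: inside the interval → strictly worse (loss $13k).
Count: 4.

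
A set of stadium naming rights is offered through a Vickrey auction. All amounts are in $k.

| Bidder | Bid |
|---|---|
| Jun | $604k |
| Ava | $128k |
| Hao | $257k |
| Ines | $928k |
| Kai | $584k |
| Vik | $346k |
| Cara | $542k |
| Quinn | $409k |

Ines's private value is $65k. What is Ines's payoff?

Highest bid: Ines at $928k, so Ines wins.
Second-highest bid: Jun at $604k — that is the price the winner pays.
Ines's payoff = value − price = $65k − $604k = −$539k.

−$539k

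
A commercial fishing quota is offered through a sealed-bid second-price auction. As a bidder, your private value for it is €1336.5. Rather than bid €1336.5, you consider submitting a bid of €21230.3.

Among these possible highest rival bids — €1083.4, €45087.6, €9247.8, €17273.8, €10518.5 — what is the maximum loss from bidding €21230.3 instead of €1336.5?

€15937.3

€1083.4: same outcome either way → loss €0.
€45087.6: same outcome either way → loss €0.
€9247.8: truthful gives €0, deviation gives −€7911.3 → loss €7911.3.
€17273.8: truthful gives €0, deviation gives −€15937.3 → loss €15937.3.
€10518.5: truthful gives €0, deviation gives −€9182 → loss €9182.
Maximum loss: €15937.3.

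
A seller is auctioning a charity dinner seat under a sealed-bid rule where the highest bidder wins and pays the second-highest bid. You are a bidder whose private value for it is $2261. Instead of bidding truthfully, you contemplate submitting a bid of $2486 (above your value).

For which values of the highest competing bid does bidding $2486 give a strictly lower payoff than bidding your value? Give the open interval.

($2261, $2486)

If the competing bid is below $2261, both bids win at the same price — no difference.
If it is above $2486, both bids lose — no difference.
If it lies strictly between $2261 and $2486, bidding your value loses (payoff 0) while bidding $2486 wins at a price above your value (payoff negative).
So the deviation strictly hurts on the open interval ($2261, $2486).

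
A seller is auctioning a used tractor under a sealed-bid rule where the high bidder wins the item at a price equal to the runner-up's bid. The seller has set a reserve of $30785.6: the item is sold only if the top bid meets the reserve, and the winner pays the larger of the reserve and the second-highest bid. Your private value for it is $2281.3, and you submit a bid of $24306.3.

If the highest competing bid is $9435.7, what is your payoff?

Your bid $24306.3 is the highest bid but falls below the reserve $30785.6, so the item goes unsold. Payoff $0.

$0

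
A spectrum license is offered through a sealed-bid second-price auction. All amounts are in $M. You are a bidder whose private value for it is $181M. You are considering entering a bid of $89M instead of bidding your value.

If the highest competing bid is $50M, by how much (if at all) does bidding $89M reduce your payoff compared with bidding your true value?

$0M

Bidding your value $181M: you win (since $181M > $50M) and pay $50M. Payoff $131M.
Bidding $89M: you win and pay $50M. Payoff $181M − $50M = $131M.
Difference = $131M − $131M = $0M; both bids lead to the same outcome because the competing bid is below both your value and your alternative bid.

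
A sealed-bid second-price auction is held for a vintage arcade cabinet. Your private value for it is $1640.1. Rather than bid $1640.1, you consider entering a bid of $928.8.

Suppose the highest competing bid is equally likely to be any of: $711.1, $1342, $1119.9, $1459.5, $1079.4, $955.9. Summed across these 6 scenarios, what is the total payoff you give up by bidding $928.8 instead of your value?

$2243.8

The deviation costs you only when the competing bid falls strictly between $928.8 and $1640.1; elsewhere both bids give the same outcome.
$711.1: outcomes coincide → loss $0.
$1342: truthful payoff $298.1, deviation payoff $0 → loss $298.1.
$1119.9: truthful payoff $520.2, deviation payoff $0 → loss $520.2.
$1459.5: truthful payoff $180.6, deviation payoff $0 → loss $180.6.
$1079.4: truthful payoff $560.7, deviation payoff $0 → loss $560.7.
$955.9: truthful payoff $684.2, deviation payoff $0 → loss $684.2.
Total loss = $298.1 + $520.2 + $180.6 + $560.7 + $684.2 = $2243.8.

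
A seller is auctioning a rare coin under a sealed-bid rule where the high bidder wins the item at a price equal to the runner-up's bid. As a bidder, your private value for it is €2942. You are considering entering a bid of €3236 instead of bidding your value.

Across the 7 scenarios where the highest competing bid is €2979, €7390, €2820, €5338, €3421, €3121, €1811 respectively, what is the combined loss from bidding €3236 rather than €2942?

€216

The deviation costs you only when the competing bid falls strictly between €2942 and €3236; elsewhere both bids give the same outcome.
€2979: truthful payoff €0, deviation payoff −€37 → loss €37.
€7390: outcomes coincide → loss €0.
€2820: outcomes coincide → loss €0.
€5338: outcomes coincide → loss €0.
€3421: outcomes coincide → loss €0.
€3121: truthful payoff €0, deviation payoff −€179 → loss €179.
€1811: outcomes coincide → loss €0.
Total loss = €37 + €179 = €216.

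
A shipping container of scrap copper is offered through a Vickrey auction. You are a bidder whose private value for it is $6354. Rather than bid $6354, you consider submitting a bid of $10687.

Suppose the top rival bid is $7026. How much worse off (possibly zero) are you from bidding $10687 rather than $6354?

$672

Bidding your value $6354: you lose (since $6354 < $7026). Payoff $0.
Bidding $10687: you win and pay $7026. Payoff $6354 − $7026 = −$672.
The competing bid $7026 lies between your value and your inflated bid, so overbidding wins an item priced above your value.
Loss from deviating = $0 − (−$672) = $672.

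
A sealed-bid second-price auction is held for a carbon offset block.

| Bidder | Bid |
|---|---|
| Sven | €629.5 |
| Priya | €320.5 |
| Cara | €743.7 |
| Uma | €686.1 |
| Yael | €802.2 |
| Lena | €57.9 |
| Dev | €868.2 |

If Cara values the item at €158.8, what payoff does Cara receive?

€0

Highest bid: Dev at €868.2, so Dev wins.
Second-highest bid: Yael at €802.2 — that is the price the winner pays.
Cara did not win, so Cara pays nothing and receives nothing: payoff €0.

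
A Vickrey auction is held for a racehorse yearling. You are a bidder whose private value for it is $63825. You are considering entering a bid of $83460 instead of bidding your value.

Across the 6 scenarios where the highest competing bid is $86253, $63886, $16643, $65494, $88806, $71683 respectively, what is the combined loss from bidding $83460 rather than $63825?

The deviation costs you only when the competing bid falls strictly between $63825 and $83460; elsewhere both bids give the same outcome.
$86253: outcomes coincide → loss $0.
$63886: truthful payoff $0, deviation payoff −$61 → loss $61.
$16643: outcomes coincide → loss $0.
$65494: truthful payoff $0, deviation payoff −$1669 → loss $1669.
$88806: outcomes coincide → loss $0.
$71683: truthful payoff $0, deviation payoff −$7858 → loss $7858.
Total loss = $61 + $1669 + $7858 = $9588.
Because the price is fixed by the runner-up's bid, deviating from your value can only change a good outcome into a bad one — never the reverse.

$9588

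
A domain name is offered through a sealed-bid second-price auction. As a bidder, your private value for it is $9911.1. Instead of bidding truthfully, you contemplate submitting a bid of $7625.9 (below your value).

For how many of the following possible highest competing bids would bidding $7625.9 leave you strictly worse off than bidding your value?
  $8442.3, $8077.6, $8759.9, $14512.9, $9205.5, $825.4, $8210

The deviation hurts exactly when the highest competing bid lies strictly between $7625.9 and $9911.1 — underbidding then forfeits a profitable win.
$8442.3: inside the interval → strictly worse (loss $1468.8).
$8077.6: inside the interval → strictly worse (loss $1833.5).
$8759.9: inside the interval → strictly worse (loss $1151.2).
$14512.9: above both → same outcome either way.
$9205.5: inside the interval → strictly worse (loss $705.6).
$825.4: below both → same outcome either way.
$8210: inside the interval → strictly worse (loss $1701.1).
Count: 5.

5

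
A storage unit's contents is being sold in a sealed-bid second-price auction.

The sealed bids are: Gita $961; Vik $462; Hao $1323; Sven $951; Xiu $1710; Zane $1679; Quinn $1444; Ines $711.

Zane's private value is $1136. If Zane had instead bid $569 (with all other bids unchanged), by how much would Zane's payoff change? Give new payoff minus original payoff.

$0

The highest bid among the other bidders is $1710; Zane's bid doesn't change that.
Original bid $1679: Zane is not highest (top rival bid is $1710); payoff $0.
Alternative bid $569: Zane is not highest (top rival bid is $1710); payoff $0.
Change in payoff = $0 − ($0) = $0.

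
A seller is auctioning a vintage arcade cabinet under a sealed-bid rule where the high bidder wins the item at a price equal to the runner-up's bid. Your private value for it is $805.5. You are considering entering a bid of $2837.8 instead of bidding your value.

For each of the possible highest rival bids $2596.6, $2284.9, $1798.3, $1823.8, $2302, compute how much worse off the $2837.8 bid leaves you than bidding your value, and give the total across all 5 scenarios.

$6778.1

The deviation costs you only when the competing bid falls strictly between $805.5 and $2837.8; elsewhere both bids give the same outcome.
$2596.6: truthful payoff $0, deviation payoff −$1791.1 → loss $1791.1.
$2284.9: truthful payoff $0, deviation payoff −$1479.4 → loss $1479.4.
$1798.3: truthful payoff $0, deviation payoff −$992.8 → loss $992.8.
$1823.8: truthful payoff $0, deviation payoff −$1018.3 → loss $1018.3.
$2302: truthful payoff $0, deviation payoff −$1496.5 → loss $1496.5.
Total loss = $1791.1 + $1479.4 + $992.8 + $1018.3 + $1496.5 = $6778.1.
In a second-price auction your bid sets only whether you win, not what you pay, so bidding your true value is weakly dominant.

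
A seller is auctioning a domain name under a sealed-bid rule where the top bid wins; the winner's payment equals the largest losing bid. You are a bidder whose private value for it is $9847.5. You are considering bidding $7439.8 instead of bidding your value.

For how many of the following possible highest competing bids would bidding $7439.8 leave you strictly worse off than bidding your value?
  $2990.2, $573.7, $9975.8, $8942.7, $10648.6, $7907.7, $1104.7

The deviation hurts exactly when the highest competing bid lies strictly between $7439.8 and $9847.5 — underbidding then forfeits a profitable win.
$2990.2: below both → same outcome either way.
$573.7: below both → same outcome either way.
$9975.8: above both → same outcome either way.
$8942.7: inside the interval → strictly worse (loss $904.8).
$10648.6: above both → same outcome either way.
$7907.7: inside the interval → strictly worse (loss $1939.8).
$1104.7: below both → same outcome either way.
Count: 2.

2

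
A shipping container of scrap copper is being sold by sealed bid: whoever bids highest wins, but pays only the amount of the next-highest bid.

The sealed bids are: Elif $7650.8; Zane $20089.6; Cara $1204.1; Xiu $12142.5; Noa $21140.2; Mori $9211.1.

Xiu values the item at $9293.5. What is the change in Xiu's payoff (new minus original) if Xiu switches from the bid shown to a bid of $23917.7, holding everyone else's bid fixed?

The highest bid among the other bidders is $21140.2; Xiu's bid doesn't change that.
Original bid $12142.5: Xiu is not highest (top rival bid is $21140.2); payoff $0.
Alternative bid $23917.7: Xiu is highest, pays the top rival bid $21140.2; payoff $9293.5 − $21140.2 = −$11846.7.
Change in payoff = −$11846.7 − ($0) = −$11846.7.

−$11846.7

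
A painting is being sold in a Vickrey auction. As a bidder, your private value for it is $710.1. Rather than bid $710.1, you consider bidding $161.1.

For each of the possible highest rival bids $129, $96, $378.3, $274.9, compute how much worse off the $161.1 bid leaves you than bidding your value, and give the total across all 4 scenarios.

$767

The deviation costs you only when the competing bid falls strictly between $161.1 and $710.1; elsewhere both bids give the same outcome.
$129: outcomes coincide → loss $0.
$96: outcomes coincide → loss $0.
$378.3: truthful payoff $331.8, deviation payoff $0 → loss $331.8.
$274.9: truthful payoff $435.2, deviation payoff $0 → loss $435.2.
Total loss = $331.8 + $435.2 = $767.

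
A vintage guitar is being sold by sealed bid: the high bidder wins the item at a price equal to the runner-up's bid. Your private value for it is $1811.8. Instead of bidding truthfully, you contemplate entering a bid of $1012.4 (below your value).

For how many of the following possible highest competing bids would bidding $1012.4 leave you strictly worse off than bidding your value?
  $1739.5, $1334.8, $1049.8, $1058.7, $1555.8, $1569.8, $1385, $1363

The deviation hurts exactly when the highest competing bid lies strictly between $1012.4 and $1811.8 — underbidding then forfeits a profitable win.
$1739.5: inside the interval → strictly worse (loss $72.3).
$1334.8: inside the interval → strictly worse (loss $477).
$1049.8: inside the interval → strictly worse (loss $762).
$1058.7: inside the interval → strictly worse (loss $753.1).
$1555.8: inside the interval → strictly worse (loss $256).
$1569.8: inside the interval → strictly worse (loss $242).
$1385: inside the interval → strictly worse (loss $426.8).
$1363: inside the interval → strictly worse (loss $448.8).
Count: 8.

8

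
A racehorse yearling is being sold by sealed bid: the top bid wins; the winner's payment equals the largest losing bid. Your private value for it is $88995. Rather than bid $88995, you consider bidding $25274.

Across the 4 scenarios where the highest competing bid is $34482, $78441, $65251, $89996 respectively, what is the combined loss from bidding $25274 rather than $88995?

The deviation costs you only when the competing bid falls strictly between $25274 and $88995; elsewhere both bids give the same outcome.
$34482: truthful payoff $54513, deviation payoff $0 → loss $54513.
$78441: truthful payoff $10554, deviation payoff $0 → loss $10554.
$65251: truthful payoff $23744, deviation payoff $0 → loss $23744.
$89996: outcomes coincide → loss $0.
Total loss = $54513 + $10554 + $23744 = $88811.

$88811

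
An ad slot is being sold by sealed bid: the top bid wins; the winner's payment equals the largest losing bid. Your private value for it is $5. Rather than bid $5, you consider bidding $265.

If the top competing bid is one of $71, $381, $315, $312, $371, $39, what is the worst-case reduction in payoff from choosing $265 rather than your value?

$66

$71: truthful gives $0, deviation gives −$66 → loss $66.
$381: same outcome either way → loss $0.
$315: same outcome either way → loss $0.
$312: same outcome either way → loss $0.
$371: same outcome either way → loss $0.
$39: truthful gives $0, deviation gives −$34 → loss $34.
Maximum loss: $66.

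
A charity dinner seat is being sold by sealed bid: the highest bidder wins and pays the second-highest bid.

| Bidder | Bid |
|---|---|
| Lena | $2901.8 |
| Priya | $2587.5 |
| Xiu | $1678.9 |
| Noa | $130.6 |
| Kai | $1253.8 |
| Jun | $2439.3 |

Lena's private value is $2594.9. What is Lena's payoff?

Highest bid: Lena at $2901.8, so Lena wins.
Second-highest bid: Priya at $2587.5 — that is the price the winner pays.
Lena's payoff = value − price = $2594.9 − $2587.5 = $7.4.

$7.4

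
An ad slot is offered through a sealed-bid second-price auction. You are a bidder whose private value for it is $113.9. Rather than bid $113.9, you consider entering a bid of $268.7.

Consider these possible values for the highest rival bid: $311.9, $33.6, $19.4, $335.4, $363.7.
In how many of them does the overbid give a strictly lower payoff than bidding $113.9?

0

The deviation hurts exactly when the highest competing bid lies strictly between $113.9 and $268.7 — overbidding then wins at a price above your value.
$311.9: above both → same outcome either way.
$33.6: below both → same outcome either way.
$19.4: below both → same outcome either way.
$335.4: above both → same outcome either way.
$363.7: above both → same outcome either way.
Count: 0.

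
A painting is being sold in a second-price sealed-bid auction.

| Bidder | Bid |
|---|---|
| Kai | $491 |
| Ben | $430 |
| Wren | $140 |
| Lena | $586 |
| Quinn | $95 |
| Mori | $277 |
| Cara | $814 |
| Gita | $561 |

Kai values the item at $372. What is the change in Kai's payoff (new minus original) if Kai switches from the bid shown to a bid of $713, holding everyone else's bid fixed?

The highest bid among the other bidders is $814; Kai's bid doesn't change that.
Original bid $491: Kai is not highest (top rival bid is $814); payoff $0.
Alternative bid $713: Kai is not highest (top rival bid is $814); payoff $0.
Change in payoff = $0 − ($0) = $0.

$0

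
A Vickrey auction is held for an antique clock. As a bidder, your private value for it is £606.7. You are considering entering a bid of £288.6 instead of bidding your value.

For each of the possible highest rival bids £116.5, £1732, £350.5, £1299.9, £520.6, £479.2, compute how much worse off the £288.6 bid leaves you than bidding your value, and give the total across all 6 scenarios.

£469.8

The deviation costs you only when the competing bid falls strictly between £288.6 and £606.7; elsewhere both bids give the same outcome.
£116.5: outcomes coincide → loss £0.
£1732: outcomes coincide → loss £0.
£350.5: truthful payoff £256.2, deviation payoff £0 → loss £256.2.
£1299.9: outcomes coincide → loss £0.
£520.6: truthful payoff £86.1, deviation payoff £0 → loss £86.1.
£479.2: truthful payoff £127.5, deviation payoff £0 → loss £127.5.
Total loss = £256.2 + £86.1 + £127.5 = £469.8.
In a second-price auction your bid sets only whether you win, not what you pay, so bidding your true value is weakly dominant.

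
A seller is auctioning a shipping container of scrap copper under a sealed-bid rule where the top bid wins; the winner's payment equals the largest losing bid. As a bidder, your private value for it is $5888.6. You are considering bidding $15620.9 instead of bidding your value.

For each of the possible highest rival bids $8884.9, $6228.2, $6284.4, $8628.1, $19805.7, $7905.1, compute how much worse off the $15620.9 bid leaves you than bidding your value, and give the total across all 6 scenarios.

$8487.7

The deviation costs you only when the competing bid falls strictly between $5888.6 and $15620.9; elsewhere both bids give the same outcome.
$8884.9: truthful payoff $0, deviation payoff −$2996.3 → loss $2996.3.
$6228.2: truthful payoff $0, deviation payoff −$339.6 → loss $339.6.
$6284.4: truthful payoff $0, deviation payoff −$395.8 → loss $395.8.
$8628.1: truthful payoff $0, deviation payoff −$2739.5 → loss $2739.5.
$19805.7: outcomes coincide → loss $0.
$7905.1: truthful payoff $0, deviation payoff −$2016.5 → loss $2016.5.
Total loss = $2996.3 + $339.6 + $395.8 + $2739.5 + $2016.5 = $8487.7.
Because the price is fixed by the runner-up's bid, deviating from your value can only change a good outcome into a bad one — never the reverse.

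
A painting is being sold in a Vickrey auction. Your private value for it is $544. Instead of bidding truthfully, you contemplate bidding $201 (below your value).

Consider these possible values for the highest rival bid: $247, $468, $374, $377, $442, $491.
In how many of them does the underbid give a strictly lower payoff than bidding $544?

6

The deviation hurts exactly when the highest competing bid lies strictly between $201 and $544 — underbidding then forfeits a profitable win.
$247: inside the interval → strictly worse (loss $297).
$468: inside the interval → strictly worse (loss $76).
$374: inside the interval → strictly worse (loss $170).
$377: inside the interval → strictly worse (loss $167).
$442: inside the interval → strictly worse (loss $102).
$491: inside the interval → strictly worse (loss $53).
Count: 6.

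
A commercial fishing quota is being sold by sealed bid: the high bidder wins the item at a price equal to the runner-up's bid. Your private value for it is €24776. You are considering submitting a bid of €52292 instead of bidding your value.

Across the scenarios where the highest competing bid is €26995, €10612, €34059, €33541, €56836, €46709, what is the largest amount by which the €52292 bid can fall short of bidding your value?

€26995: truthful gives €0, deviation gives −€2219 → loss €2219.
€10612: same outcome either way → loss €0.
€34059: truthful gives €0, deviation gives −€9283 → loss €9283.
€33541: truthful gives €0, deviation gives −€8765 → loss €8765.
€56836: same outcome either way → loss €0.
€46709: truthful gives €0, deviation gives −€21933 → loss €21933.
Maximum loss: €21933.

€21933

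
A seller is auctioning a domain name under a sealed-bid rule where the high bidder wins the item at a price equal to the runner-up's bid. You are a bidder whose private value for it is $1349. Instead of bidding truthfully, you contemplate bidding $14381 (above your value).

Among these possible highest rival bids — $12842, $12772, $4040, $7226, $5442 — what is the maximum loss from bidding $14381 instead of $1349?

$11493

$12842: truthful gives $0, deviation gives −$11493 → loss $11493.
$12772: truthful gives $0, deviation gives −$11423 → loss $11423.
$4040: truthful gives $0, deviation gives −$2691 → loss $2691.
$7226: truthful gives $0, deviation gives −$5877 → loss $5877.
$5442: truthful gives $0, deviation gives −$4093 → loss $4093.
Maximum loss: $11493.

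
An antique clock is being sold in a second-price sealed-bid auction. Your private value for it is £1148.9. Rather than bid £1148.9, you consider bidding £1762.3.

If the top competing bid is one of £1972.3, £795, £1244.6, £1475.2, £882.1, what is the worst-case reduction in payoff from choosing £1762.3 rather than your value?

£1972.3: same outcome either way → loss £0.
£795: same outcome either way → loss £0.
£1244.6: truthful gives £0, deviation gives −£95.7 → loss £95.7.
£1475.2: truthful gives £0, deviation gives −£326.3 → loss £326.3.
£882.1: same outcome either way → loss £0.
Maximum loss: £326.3.

£326.3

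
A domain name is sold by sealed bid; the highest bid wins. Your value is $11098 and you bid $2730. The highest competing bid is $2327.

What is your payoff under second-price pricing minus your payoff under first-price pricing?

$403

You have the highest bid, so you win under either rule.
Second-price: pay $2327 → payoff $8771.
First-price: pay your own bid $2730 → payoff $8368.
Difference = $8771 − ($8368) = $403.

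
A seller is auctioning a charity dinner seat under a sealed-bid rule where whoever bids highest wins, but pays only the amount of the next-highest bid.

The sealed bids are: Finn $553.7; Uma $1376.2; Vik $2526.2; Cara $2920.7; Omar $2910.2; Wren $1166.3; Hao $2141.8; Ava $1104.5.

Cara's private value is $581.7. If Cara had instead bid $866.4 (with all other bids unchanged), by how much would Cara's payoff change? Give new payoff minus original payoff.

$2328.5

The highest bid among the other bidders is $2910.2; Cara's bid doesn't change that.
Original bid $2920.7: Cara is highest, pays the top rival bid $2910.2; payoff $581.7 − $2910.2 = −$2328.5.
Alternative bid $866.4: Cara is not highest (top rival bid is $2910.2); payoff $0.
Change in payoff = $0 − (−$2328.5) = $2328.5.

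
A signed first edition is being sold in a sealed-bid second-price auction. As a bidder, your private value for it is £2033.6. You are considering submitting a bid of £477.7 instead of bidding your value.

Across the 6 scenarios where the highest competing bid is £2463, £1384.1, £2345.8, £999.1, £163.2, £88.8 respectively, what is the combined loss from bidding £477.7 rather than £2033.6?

The deviation costs you only when the competing bid falls strictly between £477.7 and £2033.6; elsewhere both bids give the same outcome.
£2463: outcomes coincide → loss £0.
£1384.1: truthful payoff £649.5, deviation payoff £0 → loss £649.5.
£2345.8: outcomes coincide → loss £0.
£999.1: truthful payoff £1034.5, deviation payoff £0 → loss £1034.5.
£163.2: outcomes coincide → loss £0.
£88.8: outcomes coincide → loss £0.
Total loss = £649.5 + £1034.5 = £1684.
In a second-price auction your bid sets only whether you win, not what you pay, so bidding your true value is weakly dominant.

£1684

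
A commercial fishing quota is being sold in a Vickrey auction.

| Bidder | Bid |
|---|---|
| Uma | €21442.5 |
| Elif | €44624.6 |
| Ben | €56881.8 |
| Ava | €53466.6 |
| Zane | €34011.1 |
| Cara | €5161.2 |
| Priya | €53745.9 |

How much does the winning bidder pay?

€53745.9

Highest bid: Ben at €56881.8, so Ben wins.
Second-highest bid: Priya at €53745.9 — that is the price the winner pays.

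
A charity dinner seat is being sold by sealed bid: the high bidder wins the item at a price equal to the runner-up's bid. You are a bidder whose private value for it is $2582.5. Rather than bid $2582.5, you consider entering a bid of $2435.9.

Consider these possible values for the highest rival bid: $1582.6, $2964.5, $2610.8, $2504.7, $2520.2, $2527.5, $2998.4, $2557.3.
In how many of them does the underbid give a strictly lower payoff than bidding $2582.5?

The deviation hurts exactly when the highest competing bid lies strictly between $2435.9 and $2582.5 — underbidding then forfeits a profitable win.
$1582.6: below both → same outcome either way.
$2964.5: above both → same outcome either way.
$2610.8: above both → same outcome either way.
$2504.7: inside the interval → strictly worse (loss $77.8).
$2520.2: inside the interval → strictly worse (loss $62.3).
$2527.5: inside the interval → strictly worse (loss $55).
$2998.4: above both → same outcome either way.
$2557.3: inside the interval → strictly worse (loss $25.2).
Count: 4.

4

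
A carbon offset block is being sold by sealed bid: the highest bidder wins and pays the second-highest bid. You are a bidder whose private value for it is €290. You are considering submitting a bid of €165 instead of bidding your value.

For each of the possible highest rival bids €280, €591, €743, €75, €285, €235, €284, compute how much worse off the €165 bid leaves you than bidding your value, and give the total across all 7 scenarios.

€76

The deviation costs you only when the competing bid falls strictly between €165 and €290; elsewhere both bids give the same outcome.
€280: truthful payoff €10, deviation payoff €0 → loss €10.
€591: outcomes coincide → loss €0.
€743: outcomes coincide → loss €0.
€75: outcomes coincide → loss €0.
€285: truthful payoff €5, deviation payoff €0 → loss €5.
€235: truthful payoff €55, deviation payoff €0 → loss €55.
€284: truthful payoff €6, deviation payoff €0 → loss €6.
Total loss = €10 + €5 + €55 + €6 = €76.
Because the price is fixed by the runner-up's bid, deviating from your value can only change a good outcome into a bad one — never the reverse.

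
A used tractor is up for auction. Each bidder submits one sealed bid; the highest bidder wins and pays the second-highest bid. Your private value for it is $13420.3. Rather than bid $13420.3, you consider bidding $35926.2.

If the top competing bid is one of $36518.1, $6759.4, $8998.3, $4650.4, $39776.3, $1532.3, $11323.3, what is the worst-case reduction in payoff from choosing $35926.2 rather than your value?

$36518.1: same outcome either way → loss $0.
$6759.4: same outcome either way → loss $0.
$8998.3: same outcome either way → loss $0.
$4650.4: same outcome either way → loss $0.
$39776.3: same outcome either way → loss $0.
$1532.3: same outcome either way → loss $0.
$11323.3: same outcome either way → loss $0.
Maximum loss: $0.

$0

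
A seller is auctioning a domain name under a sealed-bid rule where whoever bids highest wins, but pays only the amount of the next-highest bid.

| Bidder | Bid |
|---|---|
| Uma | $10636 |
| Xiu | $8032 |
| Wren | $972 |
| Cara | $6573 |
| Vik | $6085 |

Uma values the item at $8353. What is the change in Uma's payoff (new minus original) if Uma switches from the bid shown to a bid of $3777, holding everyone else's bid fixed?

−$321

The highest bid among the other bidders is $8032; Uma's bid doesn't change that.
Original bid $10636: Uma is highest, pays the top rival bid $8032; payoff $8353 − $8032 = $321.
Alternative bid $3777: Uma is not highest (top rival bid is $8032); payoff $0.
Change in payoff = $0 − ($321) = −$321.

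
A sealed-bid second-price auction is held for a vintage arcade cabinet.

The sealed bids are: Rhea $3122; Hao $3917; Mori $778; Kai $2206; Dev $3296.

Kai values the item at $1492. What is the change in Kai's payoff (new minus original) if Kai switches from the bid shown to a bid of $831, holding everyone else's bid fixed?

$0

The highest bid among the other bidders is $3917; Kai's bid doesn't change that.
Original bid $2206: Kai is not highest (top rival bid is $3917); payoff $0.
Alternative bid $831: Kai is not highest (top rival bid is $3917); payoff $0.
Change in payoff = $0 − ($0) = $0.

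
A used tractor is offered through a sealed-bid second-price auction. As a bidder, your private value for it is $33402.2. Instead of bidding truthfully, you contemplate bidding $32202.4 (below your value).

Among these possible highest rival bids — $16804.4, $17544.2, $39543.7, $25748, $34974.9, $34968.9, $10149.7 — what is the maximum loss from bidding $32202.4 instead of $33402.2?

$16804.4: same outcome either way → loss $0.
$17544.2: same outcome either way → loss $0.
$39543.7: same outcome either way → loss $0.
$25748: same outcome either way → loss $0.
$34974.9: same outcome either way → loss $0.
$34968.9: same outcome either way → loss $0.
$10149.7: same outcome either way → loss $0.
Maximum loss: $0.

$0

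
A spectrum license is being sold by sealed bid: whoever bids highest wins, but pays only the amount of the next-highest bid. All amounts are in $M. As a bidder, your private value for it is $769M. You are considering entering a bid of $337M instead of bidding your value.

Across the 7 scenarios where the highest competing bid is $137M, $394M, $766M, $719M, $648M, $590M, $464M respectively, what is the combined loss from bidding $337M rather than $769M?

The deviation costs you only when the competing bid falls strictly between $337M and $769M; elsewhere both bids give the same outcome.
$137M: outcomes coincide → loss $0M.
$394M: truthful payoff $375M, deviation payoff $0M → loss $375M.
$766M: truthful payoff $3M, deviation payoff $0M → loss $3M.
$719M: truthful payoff $50M, deviation payoff $0M → loss $50M.
$648M: truthful payoff $121M, deviation payoff $0M → loss $121M.
$590M: truthful payoff $179M, deviation payoff $0M → loss $179M.
$464M: truthful payoff $305M, deviation payoff $0M → loss $305M.
Total loss = $375M + $3M + $50M + $121M + $179M + $305M = $1033M.

$1033M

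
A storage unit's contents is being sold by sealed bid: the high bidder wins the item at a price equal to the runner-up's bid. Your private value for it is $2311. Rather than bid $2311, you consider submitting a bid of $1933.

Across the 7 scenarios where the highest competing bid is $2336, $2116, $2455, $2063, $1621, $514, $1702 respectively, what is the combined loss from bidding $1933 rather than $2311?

The deviation costs you only when the competing bid falls strictly between $1933 and $2311; elsewhere both bids give the same outcome.
$2336: outcomes coincide → loss $0.
$2116: truthful payoff $195, deviation payoff $0 → loss $195.
$2455: outcomes coincide → loss $0.
$2063: truthful payoff $248, deviation payoff $0 → loss $248.
$1621: outcomes coincide → loss $0.
$514: outcomes coincide → loss $0.
$1702: outcomes coincide → loss $0.
Total loss = $195 + $248 = $443.

$443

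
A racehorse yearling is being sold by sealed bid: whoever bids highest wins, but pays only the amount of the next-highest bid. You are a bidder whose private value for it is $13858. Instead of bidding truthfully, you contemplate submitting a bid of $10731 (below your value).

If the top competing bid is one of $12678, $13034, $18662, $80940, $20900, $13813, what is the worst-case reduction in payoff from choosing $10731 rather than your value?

$12678: truthful gives $1180, deviation gives $0 → loss $1180.
$13034: truthful gives $824, deviation gives $0 → loss $824.
$18662: same outcome either way → loss $0.
$80940: same outcome either way → loss $0.
$20900: same outcome either way → loss $0.
$13813: truthful gives $45, deviation gives $0 → loss $45.
Maximum loss: $1180.

$1180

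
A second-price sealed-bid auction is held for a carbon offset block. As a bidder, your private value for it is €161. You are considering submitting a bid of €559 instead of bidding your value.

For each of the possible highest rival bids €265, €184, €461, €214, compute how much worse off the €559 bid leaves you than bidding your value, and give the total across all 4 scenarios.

The deviation costs you only when the competing bid falls strictly between €161 and €559; elsewhere both bids give the same outcome.
€265: truthful payoff €0, deviation payoff −€104 → loss €104.
€184: truthful payoff €0, deviation payoff −€23 → loss €23.
€461: truthful payoff €0, deviation payoff −€300 → loss €300.
€214: truthful payoff €0, deviation payoff −€53 → loss €53.
Total loss = €104 + €23 + €300 + €53 = €480.
Truthful bidding weakly dominates here: raising your bid can only win items priced above your value, and lowering it can only forfeit items priced below.

€480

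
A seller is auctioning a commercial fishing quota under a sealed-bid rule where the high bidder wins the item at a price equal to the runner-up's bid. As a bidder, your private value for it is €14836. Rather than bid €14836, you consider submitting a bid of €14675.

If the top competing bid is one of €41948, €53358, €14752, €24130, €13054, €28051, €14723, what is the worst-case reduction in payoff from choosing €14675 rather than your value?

€41948: same outcome either way → loss €0.
€53358: same outcome either way → loss €0.
€14752: truthful gives €84, deviation gives €0 → loss €84.
€24130: same outcome either way → loss €0.
€13054: same outcome either way → loss €0.
€28051: same outcome either way → loss €0.
€14723: truthful gives €113, deviation gives €0 → loss €113.
Maximum loss: €113.

€113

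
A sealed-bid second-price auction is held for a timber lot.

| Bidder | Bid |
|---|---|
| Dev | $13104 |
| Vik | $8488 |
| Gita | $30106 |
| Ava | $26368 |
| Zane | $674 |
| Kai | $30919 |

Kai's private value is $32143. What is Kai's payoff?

Highest bid: Kai at $30919, so Kai wins.
Second-highest bid: Gita at $30106 — that is the price the winner pays.
Kai's payoff = value − price = $32143 − $30106 = $2037.

$2037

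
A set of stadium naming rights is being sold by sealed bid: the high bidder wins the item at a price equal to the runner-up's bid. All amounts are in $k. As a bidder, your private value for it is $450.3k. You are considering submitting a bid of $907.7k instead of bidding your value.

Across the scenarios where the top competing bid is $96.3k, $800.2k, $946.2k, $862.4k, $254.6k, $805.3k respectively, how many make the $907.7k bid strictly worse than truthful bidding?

The deviation hurts exactly when the highest competing bid lies strictly between $450.3k and $907.7k — overbidding then wins at a price above your value.
$96.3k: below both → same outcome either way.
$800.2k: inside the interval → strictly worse (loss $349.9k).
$946.2k: above both → same outcome either way.
$862.4k: inside the interval → strictly worse (loss $412.1k).
$254.6k: below both → same outcome either way.
$805.3k: inside the interval → strictly worse (loss $355k).
Count: 3.

3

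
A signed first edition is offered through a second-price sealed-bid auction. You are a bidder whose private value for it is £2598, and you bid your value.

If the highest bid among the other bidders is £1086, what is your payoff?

£1512

Your bid £2598 exceeds the highest competing bid £1086, so you win.
In a second-price auction the winner pays the second-highest bid, £1086.
Payoff = value − price = £2598 − £1086 = £1512.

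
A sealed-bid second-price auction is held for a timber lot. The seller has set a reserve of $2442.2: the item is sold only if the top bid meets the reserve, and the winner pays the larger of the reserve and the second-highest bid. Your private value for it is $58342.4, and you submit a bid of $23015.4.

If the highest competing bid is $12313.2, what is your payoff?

$46029.2

Your bid $23015.4 is the highest and exceeds the reserve.
Price = max(second-highest bid, reserve) = max($12313.2, $2442.2) = $12313.2.
Payoff = $58342.4 − $12313.2 = $46029.2.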